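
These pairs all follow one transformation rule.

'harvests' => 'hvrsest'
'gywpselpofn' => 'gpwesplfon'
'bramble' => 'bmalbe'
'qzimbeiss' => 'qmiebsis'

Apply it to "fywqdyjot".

fqwydojt

What's happening: swap each adjacent pair of characters (1↔2, 3↔4, ...), then delete the first character.
Applying both steps to "fywqdyjot": "yfqwydojt", then "fqwydojt".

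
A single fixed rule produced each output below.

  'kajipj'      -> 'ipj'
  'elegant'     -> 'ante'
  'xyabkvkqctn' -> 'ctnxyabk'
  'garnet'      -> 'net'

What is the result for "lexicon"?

conl

What's happening: move the last 3 characters to the front (rotate right by 3), then delete the last 3 characters.
Applying both steps to "lexicon": "conlexi", then "conl".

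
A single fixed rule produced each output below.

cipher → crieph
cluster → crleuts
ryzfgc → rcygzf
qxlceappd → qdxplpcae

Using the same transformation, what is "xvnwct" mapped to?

The transformation: take characters alternately from the front and the back (1st, last, 2nd, 2nd-last, ...).
"xvnwct" → "xtvcnw".

xtvcnw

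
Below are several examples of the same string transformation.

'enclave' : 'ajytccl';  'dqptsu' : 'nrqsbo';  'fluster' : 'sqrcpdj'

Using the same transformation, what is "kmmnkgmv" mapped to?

kliektik

What's happening: move the first 2 characters to the end (rotate left by 2), then shift every letter 2 places backward in the alphabet (wrapping around).
Applying that to "kmmnkgmv" gives "kliektik".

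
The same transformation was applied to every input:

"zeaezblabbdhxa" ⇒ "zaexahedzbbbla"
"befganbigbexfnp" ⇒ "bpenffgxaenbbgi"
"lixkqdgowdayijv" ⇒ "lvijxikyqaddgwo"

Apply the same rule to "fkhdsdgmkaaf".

ffkahadksmdg

The rule is to take characters alternately from the front and the back (1st, last, 2nd, 2nd-last, ...).
So "fkhdsdgmkaaf" becomes "ffkahadksmdg".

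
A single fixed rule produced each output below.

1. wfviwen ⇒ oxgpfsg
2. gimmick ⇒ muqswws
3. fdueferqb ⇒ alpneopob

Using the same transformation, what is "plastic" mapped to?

Each output is the input with this applied: shift every letter 10 places forward in the alphabet (wrapping around), then move the last 2 characters to the front (rotate right by 2).
For "plastic", step one produces "zvkcdsm"; step two turns that into "smzvkcd".

smzvkcd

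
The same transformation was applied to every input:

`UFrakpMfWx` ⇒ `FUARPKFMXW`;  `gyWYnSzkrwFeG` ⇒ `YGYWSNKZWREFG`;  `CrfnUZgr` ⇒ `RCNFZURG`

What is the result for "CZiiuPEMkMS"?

ZCIIPUMEMKS

The pattern: swap each adjacent pair of characters (1↔2, 3↔4, ...), then convert every letter to uppercase.
Working it through for "CZiiuPEMkMS": intermediate "ZCiiPuMEMkS", final "ZCIIPUMEMKS".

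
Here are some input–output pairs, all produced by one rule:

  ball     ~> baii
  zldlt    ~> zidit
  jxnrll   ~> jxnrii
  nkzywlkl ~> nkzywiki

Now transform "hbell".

Each output is the input with this applied: replace every "l" with "i".
"hbell" → "hbeii".

hbeii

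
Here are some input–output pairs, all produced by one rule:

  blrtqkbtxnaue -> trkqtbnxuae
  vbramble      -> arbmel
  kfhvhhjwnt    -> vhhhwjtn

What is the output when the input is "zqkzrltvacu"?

The rule is to swap each adjacent pair of characters (1↔2, 3↔4, ...), then delete the first 2 characters.
For "zqkzrltvacu", step one produces "qzzklrvtcau"; step two turns that into "zklrvtcau".
(Check on "blrtqkbtxnaue": → "lbtrkqtbnxuae" → "trkqtbnxuae" ✓)

zklrvtcau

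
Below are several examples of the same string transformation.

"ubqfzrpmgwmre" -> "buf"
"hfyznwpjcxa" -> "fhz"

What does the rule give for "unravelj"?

In each case the input is transformed by: swap each adjacent pair of characters (1↔2, 3↔4, ...), then keep only the first 3 characters.
"unravelj" → "nuarevjl" → "nua".

nua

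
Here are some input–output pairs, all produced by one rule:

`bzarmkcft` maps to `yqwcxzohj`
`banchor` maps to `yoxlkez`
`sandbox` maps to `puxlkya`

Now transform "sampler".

poxbjim

Each output is the input with this applied: take characters alternately from the front and the back (1st, last, 2nd, 2nd-last, ...), then shift every letter 3 places backward in the alphabet (wrapping around).
For "sampler" the result is "poxbjim".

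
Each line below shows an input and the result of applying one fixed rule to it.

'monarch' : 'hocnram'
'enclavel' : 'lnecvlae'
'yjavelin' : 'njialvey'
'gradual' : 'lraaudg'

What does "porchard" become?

dorrachp

Rule — take characters alternately from the front and the back (1st, last, 2nd, 2nd-last, ...), then move the first character to the end.
On "porchard" that produces "dorrachp".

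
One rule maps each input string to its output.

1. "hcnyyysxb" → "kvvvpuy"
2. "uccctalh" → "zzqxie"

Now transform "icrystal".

The rule is to delete the first 2 characters, then shift every letter 3 places backward in the alphabet (wrapping around).
"icrystal" → "rystal" → "ovpqxi".
(Check on "uccctalh": → "cctalh" → "zzqxie" ✓)

ovpqxi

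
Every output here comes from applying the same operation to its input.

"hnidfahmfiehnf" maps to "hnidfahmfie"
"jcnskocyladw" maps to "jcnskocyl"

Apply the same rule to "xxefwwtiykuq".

The transformation: delete the last 3 characters.
So "xxefwwtiykuq" becomes "xxefwwtiy".

xxefwwtiy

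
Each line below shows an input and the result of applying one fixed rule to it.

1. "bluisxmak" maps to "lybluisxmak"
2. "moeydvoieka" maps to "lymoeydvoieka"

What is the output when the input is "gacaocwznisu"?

Looking at the pairs, the operation is to prepend "ly".
For "gacaocwznisu" the result is "lygacaocwznisu".

lygacaocwznisu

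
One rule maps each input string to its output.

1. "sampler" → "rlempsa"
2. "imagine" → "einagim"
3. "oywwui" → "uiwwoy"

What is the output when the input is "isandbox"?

Each output is the input with this applied: swap each adjacent pair of characters (1↔2, 3↔4, ...), then reverse the string.
Working it through for "isandbox": intermediate "sinabdxo", final "oxdbanis".
(Check on "oywwui": → "yowwiu" → "uiwwoy" ✓)

oxdbanis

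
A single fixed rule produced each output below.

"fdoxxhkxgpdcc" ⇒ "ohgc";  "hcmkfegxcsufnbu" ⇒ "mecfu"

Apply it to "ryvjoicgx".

vix

The transformation: keep one character in every 3, starting at position 3 (positions 3rd, 6th, 9th, ...).
So "ryvjoicgx" becomes "vix".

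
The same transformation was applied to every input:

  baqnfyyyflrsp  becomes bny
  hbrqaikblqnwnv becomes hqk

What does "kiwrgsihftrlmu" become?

In each case the input is transformed by: keep one character in every 3, starting at position 1 (positions 1st, 4th, 7th, ...), then keep only the first 3 characters.
For "kiwrgsihftrlmu" the result is "kri".

kri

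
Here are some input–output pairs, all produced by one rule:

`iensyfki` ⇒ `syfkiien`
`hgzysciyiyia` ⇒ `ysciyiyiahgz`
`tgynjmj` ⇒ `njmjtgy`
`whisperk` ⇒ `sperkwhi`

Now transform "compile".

pilecom

Looking at the pairs, the operation is to move the first 3 characters to the end (rotate left by 3).
Doing the same to "compile": "pilecom".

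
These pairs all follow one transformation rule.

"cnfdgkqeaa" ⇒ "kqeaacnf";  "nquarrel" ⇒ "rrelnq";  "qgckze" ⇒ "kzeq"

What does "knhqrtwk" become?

rtwkkn

Rule — swap the front and back halves of the string, then delete the last 2 characters.
For "knhqrtwk" the result is "rtwkkn".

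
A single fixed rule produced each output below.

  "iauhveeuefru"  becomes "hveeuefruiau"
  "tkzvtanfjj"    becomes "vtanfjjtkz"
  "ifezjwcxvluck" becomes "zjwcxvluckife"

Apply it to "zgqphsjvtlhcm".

Looking at the pairs, the operation is to move the first 3 characters to the end (rotate left by 3).
Applying that to "zgqphsjvtlhcm" gives "phsjvtlhcmzgq".

phsjvtlhcmzgq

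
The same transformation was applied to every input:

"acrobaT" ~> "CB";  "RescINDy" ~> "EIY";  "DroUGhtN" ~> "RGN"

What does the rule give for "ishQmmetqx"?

SMT

Looking at the pairs, the operation is to keep one character in every 3, starting at position 2 (positions 2nd, 5th, 8th, ...), then convert every letter to uppercase.
Applying both steps to "ishQmmetqx": "smt", then "SMT".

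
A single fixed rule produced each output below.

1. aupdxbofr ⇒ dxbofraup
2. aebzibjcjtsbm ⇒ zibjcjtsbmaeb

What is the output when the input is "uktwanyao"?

wanyaoukt

In each case the input is transformed by: move the first 3 characters to the end (rotate left by 3).
Applying that to "uktwanyao" gives "wanyaoukt".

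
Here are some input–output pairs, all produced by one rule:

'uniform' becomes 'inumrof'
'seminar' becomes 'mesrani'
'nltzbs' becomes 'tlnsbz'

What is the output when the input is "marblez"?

Rule — move the first 3 characters to the end (rotate left by 3), then reverse the string.
For "marblez", step one produces "blezmar"; step two turns that into "ramzelb".
(Check on "uniform": → "formuni" → "inumrof" ✓)

ramzelb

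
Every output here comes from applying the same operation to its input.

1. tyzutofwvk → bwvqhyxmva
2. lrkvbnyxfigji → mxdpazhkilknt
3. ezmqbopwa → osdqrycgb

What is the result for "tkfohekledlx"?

Rule — move the first 2 characters to the end (rotate left by 2), then shift every letter 2 places forward in the alphabet (wrapping around).
Working it through for "tkfohekledlx": intermediate "fohekledlxtk", final "hqjgmngfnzvm".

hqjgmngfnzvm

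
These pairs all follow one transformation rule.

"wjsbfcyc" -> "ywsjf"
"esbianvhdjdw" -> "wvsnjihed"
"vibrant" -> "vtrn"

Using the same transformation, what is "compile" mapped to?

What's happening: sort the characters into reverse alphabetical order, then delete the last 3 characters.
On "compile": the first step gives "pomliec", and the second then gives "poml".
(Check on "wjsbfcyc": → "ywsjfccb" → "ywsjf" ✓)

poml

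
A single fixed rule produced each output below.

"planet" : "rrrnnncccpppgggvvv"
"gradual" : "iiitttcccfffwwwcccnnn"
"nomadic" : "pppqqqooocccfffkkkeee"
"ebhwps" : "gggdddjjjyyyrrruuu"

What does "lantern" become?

Each output is the input with this applied: repeat every character 3 times, then shift every letter 2 places forward in the alphabet (wrapping around).
"lantern" → "lllaaannnttteeerrrnnn" → "nnncccpppvvvgggtttppp".
(Check on "ebhwps": → "eeebbbhhhwwwpppsss" → "gggdddjjjyyyrrruuu" ✓)

nnncccpppvvvgggtttppp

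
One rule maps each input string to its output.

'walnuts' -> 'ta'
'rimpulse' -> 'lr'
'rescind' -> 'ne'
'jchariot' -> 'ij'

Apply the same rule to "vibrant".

The pattern: move the first 3 characters to the end (rotate left by 3), then keep one character in every 3, starting at position 3 (positions 3rd, 6th, 9th, ...).
Working it through for "vibrant": intermediate "rantvib", final "ni".

ni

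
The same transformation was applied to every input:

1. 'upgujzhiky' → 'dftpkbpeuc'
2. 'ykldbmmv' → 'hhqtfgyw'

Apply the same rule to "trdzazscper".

kzmomyuvunx

In each case the input is transformed by: shift every letter 5 places backward in the alphabet (wrapping around), then move the last 3 characters to the front (rotate right by 3).
Starting from "trdzazscper": after the first operation, "omyuvunxkzm"; after the second, "kzmomyuvunx".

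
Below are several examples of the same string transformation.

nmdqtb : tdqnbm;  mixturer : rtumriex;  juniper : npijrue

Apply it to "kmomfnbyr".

The pattern: take characters alternately from the front and the back (1st, last, 2nd, 2nd-last, ...), then move the last 3 characters to the front (rotate right by 3).
For "kmomfnbyr" the result is "mnfkrmyob".
(Check on "mixturer": → "mriexrtu" → "rtumriex" ✓)

mnfkrmyob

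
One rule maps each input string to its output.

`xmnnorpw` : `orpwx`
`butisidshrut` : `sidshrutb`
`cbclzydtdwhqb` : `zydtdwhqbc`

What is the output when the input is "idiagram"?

In each case the input is transformed by: move the first character to the end, then delete the first 3 characters.
Starting from "idiagram": after the first operation, "diagrami"; after the second, "grami".
(Check on "xmnnorpw": → "mnnorpwx" → "orpwx" ✓)

grami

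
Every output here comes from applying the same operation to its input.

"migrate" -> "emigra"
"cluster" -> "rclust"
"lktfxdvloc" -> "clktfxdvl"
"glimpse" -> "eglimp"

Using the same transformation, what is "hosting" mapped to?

Looking at the pairs, the operation is to move the last character to the front, then delete the last character.
For "hosting", step one produces "ghostin"; step two turns that into "ghosti".

ghosti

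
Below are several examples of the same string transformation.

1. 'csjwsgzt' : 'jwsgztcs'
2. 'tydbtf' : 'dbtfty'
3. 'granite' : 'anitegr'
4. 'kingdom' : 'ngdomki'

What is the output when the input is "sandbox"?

The transformation: move the first 2 characters to the end (rotate left by 2).
On "sandbox" that produces "ndboxsa".

ndboxsa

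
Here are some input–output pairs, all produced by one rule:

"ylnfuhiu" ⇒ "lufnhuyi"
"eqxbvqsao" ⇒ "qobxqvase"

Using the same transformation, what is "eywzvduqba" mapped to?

yazwdvqueb

In each case the input is transformed by: swap the first and last characters, then swap each adjacent pair of characters (1↔2, 3↔4, ...).
Starting from "eywzvduqba": after the first operation, "aywzvduqbe"; after the second, "yazwdvqueb".
(Check on "eqxbvqsao": → "oqxbvqsae" → "qobxqvase" ✓)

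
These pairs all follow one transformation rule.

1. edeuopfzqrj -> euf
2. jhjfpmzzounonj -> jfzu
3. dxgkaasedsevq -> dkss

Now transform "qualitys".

What's happening: keep one character in every 3, starting at position 1 (positions 1st, 4th, 7th, ...), then delete the last character.
On "qualitys": the first step gives "qly", and the second then gives "ql".
(Check on "edeuopfzqrj": → "eufr" → "euf" ✓)

ql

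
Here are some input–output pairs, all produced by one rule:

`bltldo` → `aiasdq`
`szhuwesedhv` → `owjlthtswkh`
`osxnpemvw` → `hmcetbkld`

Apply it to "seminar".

tbxcpgh

Looking at the pairs, the operation is to shift every letter 11 places backward in the alphabet (wrapping around), then move the first character to the end.
Working it through for "seminar": intermediate "htbxcpg", final "tbxcpgh".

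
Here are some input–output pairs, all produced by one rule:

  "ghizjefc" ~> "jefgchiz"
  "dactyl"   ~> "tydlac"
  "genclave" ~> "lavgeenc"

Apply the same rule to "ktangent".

genkttan

What's happening: swap the first and last characters, then swap the front and back halves of the string.
"ktangent" → "ttangenk" → "genkttan".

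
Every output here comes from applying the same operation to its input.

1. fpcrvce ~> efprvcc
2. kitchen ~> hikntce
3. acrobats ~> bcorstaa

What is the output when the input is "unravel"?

lnruvae

In each case the input is transformed by: sort the characters into alphabetical order, then move the first 2 characters to the end (rotate left by 2).
Starting from "unravel": after the first operation, "aelnruv"; after the second, "lnruvae".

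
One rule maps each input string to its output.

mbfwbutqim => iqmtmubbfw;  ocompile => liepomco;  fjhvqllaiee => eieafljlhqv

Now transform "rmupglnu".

nlugrpmu

Each output is the input with this applied: move the last 2 characters to the front (rotate right by 2), then take characters alternately from the front and the back (1st, last, 2nd, 2nd-last, ...).
Working it through for "rmupglnu": intermediate "nurmupgl", final "nlugrpmu".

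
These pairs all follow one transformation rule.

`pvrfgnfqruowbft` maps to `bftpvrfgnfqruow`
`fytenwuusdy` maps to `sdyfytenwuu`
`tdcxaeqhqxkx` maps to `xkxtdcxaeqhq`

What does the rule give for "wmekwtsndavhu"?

The transformation: move the last 3 characters to the front (rotate right by 3).
"wmekwtsndavhu" → "vhuwmekwtsnda".

vhuwmekwtsnda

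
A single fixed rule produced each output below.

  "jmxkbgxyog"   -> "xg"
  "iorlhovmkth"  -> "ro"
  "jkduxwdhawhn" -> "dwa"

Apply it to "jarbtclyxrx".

Rule — keep one character in every 3, starting at position 3 (positions 3rd, 6th, 9th, ...), then delete the last character.
On "jarbtclyxrx": the first step gives "rcx", and the second then gives "rc".

rc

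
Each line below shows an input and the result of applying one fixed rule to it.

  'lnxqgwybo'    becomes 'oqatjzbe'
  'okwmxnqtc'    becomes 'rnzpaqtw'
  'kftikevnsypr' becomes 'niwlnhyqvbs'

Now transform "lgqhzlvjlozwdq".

ojtkcoymorczg

The rule is to delete the last character, then shift every letter 3 places forward in the alphabet (wrapping around).
For "lgqhzlvjlozwdq" the result is "ojtkcoymorczg".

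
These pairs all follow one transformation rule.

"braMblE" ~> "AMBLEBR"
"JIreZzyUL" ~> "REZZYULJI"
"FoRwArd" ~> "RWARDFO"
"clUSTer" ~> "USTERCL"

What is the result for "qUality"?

In each case the input is transformed by: move the first 2 characters to the end (rotate left by 2), then convert every letter to uppercase.
"qUality" → "alityqU" → "ALITYQU".
(Check on "braMblE": → "aMblEbr" → "AMBLEBR" ✓)

ALITYQU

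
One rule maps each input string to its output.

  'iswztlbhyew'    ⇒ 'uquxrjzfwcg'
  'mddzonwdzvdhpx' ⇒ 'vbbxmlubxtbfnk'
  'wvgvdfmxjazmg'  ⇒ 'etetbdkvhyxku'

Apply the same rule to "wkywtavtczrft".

Looking at the pairs, the operation is to swap the first and last characters, then shift every letter 2 places backward in the alphabet (wrapping around).
Starting from "wkywtavtczrft": after the first operation, "tkywtavtczrfw"; after the second, "riwurytraxpdu".

riwurytraxpdu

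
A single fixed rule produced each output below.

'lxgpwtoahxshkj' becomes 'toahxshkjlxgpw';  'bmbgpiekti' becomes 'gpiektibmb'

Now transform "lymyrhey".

Rule — swap the front and back halves of the string, then move the last 2 characters to the front (rotate right by 2).
Applying both steps to "lymyrhey": "rheylymy", then "myrheyly".

myrheyly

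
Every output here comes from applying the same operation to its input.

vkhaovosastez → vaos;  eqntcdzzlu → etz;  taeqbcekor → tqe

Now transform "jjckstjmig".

The rule is to delete the last 2 characters, then keep one character in every 3, starting at position 1 (positions 1st, 4th, 7th, ...).
"jjckstjmig" → "jkj".
(Check on "taeqbcekor": → "taeqbcek" → "tqe" ✓)

jkj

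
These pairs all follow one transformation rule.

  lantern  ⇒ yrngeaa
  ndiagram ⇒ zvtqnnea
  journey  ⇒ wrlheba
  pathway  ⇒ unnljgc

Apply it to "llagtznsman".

zyytnnmgfaa

The rule is to shift every letter 13 places forward in the alphabet (wrapping around) — i.e. ROT13, then sort the characters into reverse alphabetical order.
On "llagtznsman": the first step gives "yyntgmafzna", and the second then gives "zyytnnmgfaa".
(Check on "lantern": → "ynagrea" → "yrngeaa" ✓)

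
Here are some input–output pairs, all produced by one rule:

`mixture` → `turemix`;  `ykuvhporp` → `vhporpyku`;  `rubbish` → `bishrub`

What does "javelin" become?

elinjav

The rule is to move the first 3 characters to the end (rotate left by 3).
"javelin" → "elinjav".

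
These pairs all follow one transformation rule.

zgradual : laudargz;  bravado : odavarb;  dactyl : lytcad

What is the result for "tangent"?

tnegnat

Each output is the input with this applied: reverse the string.
So "tangent" becomes "tnegnat".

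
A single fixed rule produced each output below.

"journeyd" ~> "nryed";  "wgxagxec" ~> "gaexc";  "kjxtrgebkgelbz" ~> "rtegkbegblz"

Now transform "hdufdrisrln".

dfirrsnl

Looking at the pairs, the operation is to delete the first 3 characters, then swap each adjacent pair of characters (1↔2, 3↔4, ...).
Applying both steps to "hdufdrisrln": "fdrisrln", then "dfirrsnl".
(Check on "journeyd": → "rneyd" → "nryed" ✓)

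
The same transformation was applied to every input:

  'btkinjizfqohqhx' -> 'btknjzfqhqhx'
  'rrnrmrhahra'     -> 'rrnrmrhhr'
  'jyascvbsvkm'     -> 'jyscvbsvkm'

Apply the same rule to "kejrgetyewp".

kjrgtywp

What's happening: remove every vowel.
"kejrgetyewp" → "kjrgtywp".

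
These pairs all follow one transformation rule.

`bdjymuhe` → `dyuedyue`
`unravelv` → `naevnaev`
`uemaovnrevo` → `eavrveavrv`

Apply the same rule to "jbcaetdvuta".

Rule — keep every other character starting from the second (positions 2nd, 4th, 6th, ...), then write the whole string twice.
Starting from "jbcaetdvuta": after the first operation, "batvt"; after the second, "batvtbatvt".

batvtbatvt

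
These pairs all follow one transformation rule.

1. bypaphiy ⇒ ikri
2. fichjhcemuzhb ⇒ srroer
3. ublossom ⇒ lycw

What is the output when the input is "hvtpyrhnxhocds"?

fzbxrmc

The pattern: keep every other character starting from the second (positions 2nd, 4th, 6th, ...), then shift every letter 10 places forward in the alphabet (wrapping around).
"hvtpyrhnxhocds" → "fzbxrmc".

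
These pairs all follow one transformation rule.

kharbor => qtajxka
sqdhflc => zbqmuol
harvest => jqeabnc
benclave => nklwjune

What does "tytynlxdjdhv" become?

Looking at the pairs, the operation is to swap each adjacent pair of characters (1↔2, 3↔4, ...), then shift every letter 9 places forward in the alphabet (wrapping around).
Applying both steps to "tytynlxdjdhv": "ytytlndxdjvh", then "hchcuwmgmseq".

hchcuwmgmseq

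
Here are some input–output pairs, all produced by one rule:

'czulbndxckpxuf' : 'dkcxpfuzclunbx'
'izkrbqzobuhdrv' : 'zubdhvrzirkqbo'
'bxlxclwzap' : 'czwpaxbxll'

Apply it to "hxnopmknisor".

In each case the input is transformed by: swap each adjacent pair of characters (1↔2, 3↔4, ...), then swap the front and back halves of the string.
Starting from "hxnopmknisor": after the first operation, "xhonmpnksiro"; after the second, "nksiroxhonmp".

nksiroxhonmp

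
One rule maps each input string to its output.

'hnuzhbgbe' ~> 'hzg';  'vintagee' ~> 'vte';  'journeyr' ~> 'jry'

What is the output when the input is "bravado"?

In each case the input is transformed by: keep one character in every 3, starting at position 1 (positions 1st, 4th, 7th, ...).
For "bravado" the result is "bvo".

bvo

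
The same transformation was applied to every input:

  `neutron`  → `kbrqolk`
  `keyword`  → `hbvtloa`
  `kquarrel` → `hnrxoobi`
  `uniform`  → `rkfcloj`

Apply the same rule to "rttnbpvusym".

oqqkymsrpvj

The pattern: shift every letter 3 places backward in the alphabet (wrapping around).
On "rttnbpvusym" that produces "oqqkymsrpvj".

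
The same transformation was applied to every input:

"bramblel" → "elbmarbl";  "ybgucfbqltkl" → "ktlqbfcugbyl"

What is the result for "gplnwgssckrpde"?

In each case the input is transformed by: reverse the string, then move the first character to the end.
On "gplnwgssckrpde" that produces "dprkcssgwnlpge".

dprkcssgwnlpge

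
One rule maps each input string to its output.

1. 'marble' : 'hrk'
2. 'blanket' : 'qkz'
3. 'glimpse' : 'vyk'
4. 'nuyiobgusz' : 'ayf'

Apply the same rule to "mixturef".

xkl

Each output is the input with this applied: shift every letter 6 places forward in the alphabet (wrapping around), then keep only the last 3 characters.
Applying both steps to "mixturef": "sodzaxkl", then "xkl".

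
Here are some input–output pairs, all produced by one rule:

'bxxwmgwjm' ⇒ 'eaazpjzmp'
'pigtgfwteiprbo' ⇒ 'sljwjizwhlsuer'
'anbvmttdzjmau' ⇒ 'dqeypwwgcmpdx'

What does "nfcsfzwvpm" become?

Rule — shift every letter 3 places forward in the alphabet (wrapping around).
For "nfcsfzwvpm" the result is "qifviczysp".

qifviczysp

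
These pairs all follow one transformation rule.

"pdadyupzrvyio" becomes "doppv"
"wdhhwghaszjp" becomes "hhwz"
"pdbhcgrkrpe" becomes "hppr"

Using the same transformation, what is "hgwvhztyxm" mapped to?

Looking at the pairs, the operation is to keep one character in every 3, starting at position 1 (positions 1st, 4th, 7th, ...), then sort the characters into alphabetical order.
On "hgwvhztyxm": the first step gives "hvtm", and the second then gives "hmtv".
(Check on "pdadyupzrvyio": → "pdpvo" → "doppv" ✓)

hmtv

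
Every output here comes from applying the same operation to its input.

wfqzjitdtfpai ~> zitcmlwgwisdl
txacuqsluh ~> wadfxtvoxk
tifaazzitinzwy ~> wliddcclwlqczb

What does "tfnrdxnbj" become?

The transformation: shift every letter 3 places forward in the alphabet (wrapping around).
On "tfnrdxnbj" that produces "wiqugaqem".

wiqugaqem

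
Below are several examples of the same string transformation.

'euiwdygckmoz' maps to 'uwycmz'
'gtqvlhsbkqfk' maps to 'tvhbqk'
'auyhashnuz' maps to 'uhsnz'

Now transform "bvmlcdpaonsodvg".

In each case the input is transformed by: keep every other character starting from the second (positions 2nd, 4th, 6th, ...).
On "bvmlcdpaonsodvg" that produces "vldanov".

vldanov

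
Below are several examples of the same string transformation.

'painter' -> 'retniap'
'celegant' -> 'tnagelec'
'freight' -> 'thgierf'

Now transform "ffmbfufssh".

hssfufbmff

Rule — reverse the string.
On "ffmbfufssh" that produces "hssfufbmff".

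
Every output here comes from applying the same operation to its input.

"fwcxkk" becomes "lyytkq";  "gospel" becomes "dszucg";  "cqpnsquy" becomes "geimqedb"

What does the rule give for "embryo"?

fmcsap

Rule — shift every letter 12 places backward in the alphabet (wrapping around), then swap the front and back halves of the string.
Starting from "embryo": after the first operation, "sapfmc"; after the second, "fmcsap".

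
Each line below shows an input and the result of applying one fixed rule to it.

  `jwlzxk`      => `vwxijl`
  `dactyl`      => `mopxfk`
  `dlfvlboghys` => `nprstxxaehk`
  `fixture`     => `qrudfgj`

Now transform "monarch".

The rule is to sort the characters into alphabetical order, then shift every letter 12 places forward in the alphabet (wrapping around).
"monarch" → "achmnor" → "motyzad".

motyzad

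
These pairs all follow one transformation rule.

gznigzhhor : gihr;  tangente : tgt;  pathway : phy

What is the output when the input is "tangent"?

In each case the input is transformed by: keep one character in every 3, starting at position 1 (positions 1st, 4th, 7th, ...).
For "tangent" the result is "tgt".

tgt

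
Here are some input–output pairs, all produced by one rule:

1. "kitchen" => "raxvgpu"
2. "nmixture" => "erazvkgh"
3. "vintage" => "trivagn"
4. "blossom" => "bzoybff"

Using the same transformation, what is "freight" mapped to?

What's happening: shift every letter 13 places forward in the alphabet (wrapping around) — i.e. ROT13, then move the last 2 characters to the front (rotate right by 2).
For "freight" the result is "ugservt".

ugservt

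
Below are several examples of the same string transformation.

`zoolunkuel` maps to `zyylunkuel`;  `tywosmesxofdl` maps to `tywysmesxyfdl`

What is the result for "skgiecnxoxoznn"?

skgiecnxyxyznn

Looking at the pairs, the operation is to replace every "o" with "y".
"skgiecnxoxoznn" → "skgiecnxyxyznn".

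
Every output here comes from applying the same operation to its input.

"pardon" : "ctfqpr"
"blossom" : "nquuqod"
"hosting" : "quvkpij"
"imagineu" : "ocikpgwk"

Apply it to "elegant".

ngicpvg

The transformation: move the first character to the end, then shift every letter 2 places forward in the alphabet (wrapping around).
Applying that to "elegant" gives "ngicpvg".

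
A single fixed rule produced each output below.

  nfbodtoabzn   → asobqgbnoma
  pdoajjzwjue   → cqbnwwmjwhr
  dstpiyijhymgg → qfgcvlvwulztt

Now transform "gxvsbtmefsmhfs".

tkifogzrsfzusf

What's happening: shift every letter 13 places forward in the alphabet (wrapping around) — i.e. ROT13.
On "gxvsbtmefsmhfs" that produces "tkifogzrsfzusf".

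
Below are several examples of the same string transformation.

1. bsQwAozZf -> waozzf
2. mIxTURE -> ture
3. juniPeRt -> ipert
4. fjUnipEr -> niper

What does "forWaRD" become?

The rule is to delete the first 3 characters, then convert every letter to lowercase.
So "forWaRD" becomes "ward".

ward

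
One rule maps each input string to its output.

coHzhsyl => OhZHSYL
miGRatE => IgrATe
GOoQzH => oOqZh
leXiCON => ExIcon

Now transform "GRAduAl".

What's happening: delete the first character, then flip the case of every letter.
For "GRAduAl", step one produces "RAduAl"; step two turns that into "raDUaL".

raDUaL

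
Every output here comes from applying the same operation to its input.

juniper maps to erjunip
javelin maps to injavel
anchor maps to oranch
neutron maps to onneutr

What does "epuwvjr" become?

Each output is the input with this applied: move the last 2 characters to the front (rotate right by 2).
On "epuwvjr" that produces "jrepuwv".

jrepuwv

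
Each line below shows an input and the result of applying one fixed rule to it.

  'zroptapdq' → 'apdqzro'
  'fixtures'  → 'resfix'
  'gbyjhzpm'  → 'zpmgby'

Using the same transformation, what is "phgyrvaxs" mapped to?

vaxsphg

Each output is the input with this applied: move the first 3 characters to the end (rotate left by 3), then delete the first 2 characters.
For "phgyrvaxs", step one produces "yrvaxsphg"; step two turns that into "vaxsphg".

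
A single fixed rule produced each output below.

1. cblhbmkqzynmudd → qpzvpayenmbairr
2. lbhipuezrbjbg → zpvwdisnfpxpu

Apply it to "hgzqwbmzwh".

vunekpankv

Rule — shift every letter 12 places backward in the alphabet (wrapping around).
For "hgzqwbmzwh" the result is "vunekpankv".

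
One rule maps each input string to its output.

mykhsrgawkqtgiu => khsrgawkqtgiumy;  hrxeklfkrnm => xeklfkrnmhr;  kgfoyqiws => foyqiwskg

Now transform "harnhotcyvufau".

rnhotcyvufauha

In each case the input is transformed by: move the first 2 characters to the end (rotate left by 2).
So "harnhotcyvufau" becomes "rnhotcyvufauha".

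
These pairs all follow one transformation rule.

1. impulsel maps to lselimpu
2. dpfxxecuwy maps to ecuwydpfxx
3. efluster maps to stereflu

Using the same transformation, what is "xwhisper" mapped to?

Rule — swap the front and back halves of the string.
Doing the same to "xwhisper": "sperxwhi".

sperxwhi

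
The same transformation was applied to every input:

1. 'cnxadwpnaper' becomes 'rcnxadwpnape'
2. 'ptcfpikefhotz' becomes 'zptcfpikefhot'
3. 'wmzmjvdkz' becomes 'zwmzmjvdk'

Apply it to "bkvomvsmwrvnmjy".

What's happening: move the last character to the front.
Applying that to "bkvomvsmwrvnmjy" gives "ybkvomvsmwrvnmj".

ybkvomvsmwrvnmj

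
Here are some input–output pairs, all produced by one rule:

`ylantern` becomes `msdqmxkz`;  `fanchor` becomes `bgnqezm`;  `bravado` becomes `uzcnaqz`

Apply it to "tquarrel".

zqqdkspt

What's happening: shift every letter 1 place backward in the alphabet (wrapping around), then move the first 3 characters to the end (rotate left by 3).
Doing the same to "tquarrel": "zqqdkspt".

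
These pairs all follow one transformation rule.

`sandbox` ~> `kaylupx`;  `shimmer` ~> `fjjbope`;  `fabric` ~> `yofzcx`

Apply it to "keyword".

The transformation: shift every letter 3 places backward in the alphabet (wrapping around), then move the first 2 characters to the end (rotate left by 2).
On "keyword": the first step gives "hbvtloa", and the second then gives "vtloahb".

vtloahb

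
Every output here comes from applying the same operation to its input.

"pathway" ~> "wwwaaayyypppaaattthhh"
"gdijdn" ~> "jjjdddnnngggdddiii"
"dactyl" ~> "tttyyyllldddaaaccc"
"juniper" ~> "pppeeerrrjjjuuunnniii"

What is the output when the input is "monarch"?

Each output is the input with this applied: move the last 3 characters to the front (rotate right by 3), then repeat every character 3 times.
"monarch" → "rchmona" → "rrrccchhhmmmooonnnaaa".

rrrccchhhmmmooonnnaaa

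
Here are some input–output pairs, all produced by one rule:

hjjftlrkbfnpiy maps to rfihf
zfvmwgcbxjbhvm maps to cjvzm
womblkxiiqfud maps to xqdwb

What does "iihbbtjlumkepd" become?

What's happening: keep one character in every 3, starting at position 1 (positions 1st, 4th, 7th, ...), then move the last 3 characters to the front (rotate right by 3).
On "iihbbtjlumkepd": the first step gives "ibjmp", and the second then gives "jmpib".

jmpib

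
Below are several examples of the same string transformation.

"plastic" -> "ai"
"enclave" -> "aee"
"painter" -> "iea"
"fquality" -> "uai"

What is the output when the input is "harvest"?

ea

Rule — move the first 2 characters to the end (rotate left by 2), then keep only the vowels.
So "harvest" becomes "ea".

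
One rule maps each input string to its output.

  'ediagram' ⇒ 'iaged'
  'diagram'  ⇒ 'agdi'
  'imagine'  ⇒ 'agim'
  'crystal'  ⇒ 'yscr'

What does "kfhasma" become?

What's happening: delete the last 3 characters, then move the first 2 characters to the end (rotate left by 2).
"kfhasma" → "kfha" → "hakf".

hakf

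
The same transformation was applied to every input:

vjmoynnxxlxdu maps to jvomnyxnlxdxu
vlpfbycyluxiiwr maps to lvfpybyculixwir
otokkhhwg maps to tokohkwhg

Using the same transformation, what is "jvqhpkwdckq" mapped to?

Rule — swap each adjacent pair of characters (1↔2, 3↔4, ...).
For "jvqhpkwdckq" the result is "vjhqkpdwkcq".

vjhqkpdwkcq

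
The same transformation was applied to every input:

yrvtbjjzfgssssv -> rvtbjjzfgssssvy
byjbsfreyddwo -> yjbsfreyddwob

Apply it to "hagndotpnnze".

The pattern: move the first character to the end.
For "hagndotpnnze" the result is "agndotpnnzeh".

agndotpnnzeh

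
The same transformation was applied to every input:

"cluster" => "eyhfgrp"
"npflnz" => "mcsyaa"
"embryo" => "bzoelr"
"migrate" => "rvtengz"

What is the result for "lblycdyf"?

What's happening: shift every letter 13 places forward in the alphabet (wrapping around) — i.e. ROT13, then swap the first and last characters.
"lblycdyf" → "yoylpqls" → "soylpqly".

soylpqly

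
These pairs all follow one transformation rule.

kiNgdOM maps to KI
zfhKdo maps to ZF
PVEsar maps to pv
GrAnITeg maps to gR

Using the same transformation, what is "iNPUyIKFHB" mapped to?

Rule — flip the case of every letter, then keep only the first 2 characters.
On "iNPUyIKFHB": the first step gives "InpuYikfhb", and the second then gives "In".

In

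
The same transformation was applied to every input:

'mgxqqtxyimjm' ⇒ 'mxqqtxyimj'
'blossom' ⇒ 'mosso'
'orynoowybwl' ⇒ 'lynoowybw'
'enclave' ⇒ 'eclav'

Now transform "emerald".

deral

In each case the input is transformed by: delete the first 2 characters, then move the last character to the front.
"emerald" → "erald" → "deral".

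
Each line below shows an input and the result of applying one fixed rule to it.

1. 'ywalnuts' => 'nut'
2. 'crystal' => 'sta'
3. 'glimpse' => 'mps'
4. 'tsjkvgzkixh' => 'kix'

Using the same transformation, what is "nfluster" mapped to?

The pattern: move the last character to the front, then keep only the last 3 characters.
Applying both steps to "nfluster": "rnfluste", then "ste".

ste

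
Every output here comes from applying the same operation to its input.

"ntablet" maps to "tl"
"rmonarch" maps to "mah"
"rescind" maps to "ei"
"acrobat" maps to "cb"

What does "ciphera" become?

ie

The pattern: keep one character in every 3, starting at position 2 (positions 2nd, 5th, 8th, ...).
Applying that to "ciphera" gives "ie".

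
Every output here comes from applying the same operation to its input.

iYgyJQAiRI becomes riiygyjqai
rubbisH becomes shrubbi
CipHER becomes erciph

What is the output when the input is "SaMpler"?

ersampl

The transformation: move the last 2 characters to the front (rotate right by 2), then convert every letter to lowercase.
On "SaMpler" that produces "ersampl".
(Check on "iYgyJQAiRI": → "RIiYgyJQAi" → "riiygyjqai" ✓)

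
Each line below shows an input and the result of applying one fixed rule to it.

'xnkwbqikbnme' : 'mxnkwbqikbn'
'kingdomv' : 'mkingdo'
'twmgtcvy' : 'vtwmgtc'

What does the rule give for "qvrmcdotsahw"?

In each case the input is transformed by: delete the last character, then move the last character to the front.
Starting from "qvrmcdotsahw": after the first operation, "qvrmcdotsah"; after the second, "hqvrmcdotsa".

hqvrmcdotsa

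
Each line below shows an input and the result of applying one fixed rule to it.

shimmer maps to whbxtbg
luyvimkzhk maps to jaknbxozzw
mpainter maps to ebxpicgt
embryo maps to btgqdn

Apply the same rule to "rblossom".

qgdahhbd

The rule is to swap each adjacent pair of characters (1↔2, 3↔4, ...), then shift every letter 11 places backward in the alphabet (wrapping around).
For "rblossom", step one produces "brolssmo"; step two turns that into "qgdahhbd".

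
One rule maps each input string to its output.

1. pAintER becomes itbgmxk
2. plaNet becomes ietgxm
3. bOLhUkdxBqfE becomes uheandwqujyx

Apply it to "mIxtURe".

What's happening: shift every letter 7 places backward in the alphabet (wrapping around), then convert every letter to lowercase.
Applying both steps to "mIxtURe": "fBqmNKx", then "fbqmnkx".

fbqmnkx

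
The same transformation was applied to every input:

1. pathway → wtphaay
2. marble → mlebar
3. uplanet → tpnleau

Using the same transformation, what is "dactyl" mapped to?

tldcay

In each case the input is transformed by: sort the characters into reverse alphabetical order, then move the first character to the end.
For "dactyl", step one produces "ytldca"; step two turns that into "tldcay".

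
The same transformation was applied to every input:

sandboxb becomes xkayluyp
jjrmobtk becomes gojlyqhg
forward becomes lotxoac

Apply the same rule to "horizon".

Looking at the pairs, the operation is to move the first character to the end, then shift every letter 3 places backward in the alphabet (wrapping around).
For "horizon" the result is "lofwlke".

lofwlke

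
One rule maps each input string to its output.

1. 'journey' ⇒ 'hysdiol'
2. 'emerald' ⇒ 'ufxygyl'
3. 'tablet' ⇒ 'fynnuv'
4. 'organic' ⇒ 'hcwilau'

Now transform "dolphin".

Looking at the pairs, the operation is to move the last 3 characters to the front (rotate right by 3), then shift every letter 6 places backward in the alphabet (wrapping around).
For "dolphin", step one produces "hindolp"; step two turns that into "bchxifj".

bchxifj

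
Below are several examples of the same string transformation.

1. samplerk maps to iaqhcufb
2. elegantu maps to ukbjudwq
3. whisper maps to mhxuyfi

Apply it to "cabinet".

The rule is to take characters alternately from the front and the back (1st, last, 2nd, 2nd-last, ...), then shift every letter 10 places backward in the alphabet (wrapping around).
Working it through for "cabinet": intermediate "ctaebni", final "sjqurdy".

sjqurdy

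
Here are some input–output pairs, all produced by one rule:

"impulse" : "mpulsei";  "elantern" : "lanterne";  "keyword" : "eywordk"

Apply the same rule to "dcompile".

The transformation: move the first character to the end.
On "dcompile" that produces "compiled".

compiled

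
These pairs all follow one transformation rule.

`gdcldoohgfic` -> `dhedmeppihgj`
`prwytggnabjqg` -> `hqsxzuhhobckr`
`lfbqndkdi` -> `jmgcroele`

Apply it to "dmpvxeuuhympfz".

aenqwyfvviznqg

Rule — move the last character to the front, then shift every letter 1 place forward in the alphabet (wrapping around).
Starting from "dmpvxeuuhympfz": after the first operation, "zdmpvxeuuhympf"; after the second, "aenqwyfvviznqg".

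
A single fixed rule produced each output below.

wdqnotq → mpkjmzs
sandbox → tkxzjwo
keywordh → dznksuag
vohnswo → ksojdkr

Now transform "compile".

aheliky

The rule is to reverse the string, then shift every letter 4 places backward in the alphabet (wrapping around).
On "compile": the first step gives "elipmoc", and the second then gives "aheliky".
(Check on "sandbox": → "xobdnas" → "tkxzjwo" ✓)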